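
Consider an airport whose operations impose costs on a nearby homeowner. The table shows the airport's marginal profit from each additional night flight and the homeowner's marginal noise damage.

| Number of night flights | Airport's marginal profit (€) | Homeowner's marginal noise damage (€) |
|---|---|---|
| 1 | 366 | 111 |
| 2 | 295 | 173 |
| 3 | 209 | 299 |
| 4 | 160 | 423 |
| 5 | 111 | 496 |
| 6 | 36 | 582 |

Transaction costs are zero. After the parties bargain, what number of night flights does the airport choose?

Bargaining reaches the level where marginal profit last exceeds marginal noise damage.
That holds through level 2 (295 ≥ 173) but not at 3 (209 < 299).

2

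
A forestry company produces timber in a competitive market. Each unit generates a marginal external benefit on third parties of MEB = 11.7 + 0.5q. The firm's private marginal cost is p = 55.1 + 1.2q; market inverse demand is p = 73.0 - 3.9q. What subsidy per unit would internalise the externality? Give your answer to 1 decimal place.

Social marginal cost = private MC − MEB = 43.4 + 0.7q.
Set SMC = demand: 43.4 + 0.7q = 73.0 - 3.9q → q* = 6.4348.
The Pigouvian subsidy equals MEB at q*: 11.7 + 0.5×6.4348 = 14.9174.

subsidy = 14.9 per unit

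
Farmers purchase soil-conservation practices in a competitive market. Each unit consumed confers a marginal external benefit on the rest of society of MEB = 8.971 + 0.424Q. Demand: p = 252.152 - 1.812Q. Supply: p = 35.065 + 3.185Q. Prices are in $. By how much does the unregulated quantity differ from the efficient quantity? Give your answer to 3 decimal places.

Market equilibrium (private): 35.065 + 3.185Q = 252.152 - 1.812Q → Q_m = 43.4435.
Social marginal benefit = demand + MEB = 261.123 - 1.388Q.
Set SMB = MC: 261.123 - 1.388Q = 35.065 + 3.185Q → Q* = 49.4332.
Gap = |43.4435 − 49.4332| = 5.9897.

5.990 units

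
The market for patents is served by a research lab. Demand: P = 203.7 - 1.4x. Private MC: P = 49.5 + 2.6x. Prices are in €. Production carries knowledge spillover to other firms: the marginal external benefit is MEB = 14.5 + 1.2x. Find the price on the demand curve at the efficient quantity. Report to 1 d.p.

P = €119.4

Social marginal cost = private MC − MEB = 35.0 + 1.4x.
Set SMC = demand: 35.0 + 1.4x = 203.7 - 1.4x → x* = 60.2500.
Consumer price on the demand curve at x*: 203.7 − 1.4×60.2500 = 119.3500.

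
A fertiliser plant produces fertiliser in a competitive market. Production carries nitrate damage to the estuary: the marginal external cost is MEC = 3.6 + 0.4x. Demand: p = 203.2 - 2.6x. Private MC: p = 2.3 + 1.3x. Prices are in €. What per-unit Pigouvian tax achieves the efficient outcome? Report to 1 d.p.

Social marginal cost = private MC + MEC = 5.9 + 1.7x.
Set SMC = demand: 5.9 + 1.7x = 203.2 - 2.6x → x* = 45.8837.
The Pigouvian tax equals MEC at x*: 3.6 + 0.4×45.8837 = 21.9535.

tax = €22.0 per unit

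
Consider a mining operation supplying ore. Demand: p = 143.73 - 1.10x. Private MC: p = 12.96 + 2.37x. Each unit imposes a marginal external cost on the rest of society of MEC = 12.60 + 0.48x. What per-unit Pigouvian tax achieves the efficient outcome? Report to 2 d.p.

tax = 26.96 per unit

Social marginal cost = private MC + MEC = 25.56 + 2.85x.
Set SMC = demand: 25.56 + 2.85x = 143.73 - 1.10x → x* = 29.9165.
The Pigouvian tax equals MEC at x*: 12.60 + 0.48×29.9165 = 26.9599.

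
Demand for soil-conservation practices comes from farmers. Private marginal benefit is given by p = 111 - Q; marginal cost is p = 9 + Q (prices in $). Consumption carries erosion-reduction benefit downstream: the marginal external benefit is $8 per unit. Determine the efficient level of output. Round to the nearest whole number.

Q* = 55

Social marginal benefit = demand + MEB = 119 - Q.
Set SMB = MC: 119 - Q = 9 + Q → Q* = 55.0000.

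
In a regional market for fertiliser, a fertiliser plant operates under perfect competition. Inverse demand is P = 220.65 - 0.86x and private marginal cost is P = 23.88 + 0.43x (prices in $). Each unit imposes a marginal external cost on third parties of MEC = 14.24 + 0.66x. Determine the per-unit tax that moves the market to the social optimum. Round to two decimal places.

Social marginal cost = private MC + MEC = 38.12 + 1.09x.
Set SMC = demand: 38.12 + 1.09x = 220.65 - 0.86x → x* = 93.6051.
The Pigouvian tax equals MEC at x*: 14.24 + 0.66×93.6051 = 76.0194.

tax = $76.02 per unit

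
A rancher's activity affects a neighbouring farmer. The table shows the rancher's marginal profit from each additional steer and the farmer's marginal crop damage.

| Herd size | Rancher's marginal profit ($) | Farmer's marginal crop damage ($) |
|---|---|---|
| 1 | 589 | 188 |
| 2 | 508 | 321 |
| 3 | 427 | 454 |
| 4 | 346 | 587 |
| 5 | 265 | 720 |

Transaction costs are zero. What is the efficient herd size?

Bargaining reaches the level where marginal profit last exceeds marginal crop damage.
That holds through level 2 (508 ≥ 321) but not at 3 (427 < 454).

2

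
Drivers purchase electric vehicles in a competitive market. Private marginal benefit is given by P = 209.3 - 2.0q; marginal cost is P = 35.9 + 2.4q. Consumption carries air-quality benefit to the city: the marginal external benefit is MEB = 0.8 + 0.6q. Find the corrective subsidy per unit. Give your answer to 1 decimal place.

Social marginal benefit = demand + MEB = 210.1 - 1.4q.
Set SMB = MC: 210.1 - 1.4q = 35.9 + 2.4q → q* = 45.8421.
The Pigouvian subsidy equals MEB at q*: 0.8 + 0.6×45.8421 = 28.3053.

subsidy = 28.3 per unit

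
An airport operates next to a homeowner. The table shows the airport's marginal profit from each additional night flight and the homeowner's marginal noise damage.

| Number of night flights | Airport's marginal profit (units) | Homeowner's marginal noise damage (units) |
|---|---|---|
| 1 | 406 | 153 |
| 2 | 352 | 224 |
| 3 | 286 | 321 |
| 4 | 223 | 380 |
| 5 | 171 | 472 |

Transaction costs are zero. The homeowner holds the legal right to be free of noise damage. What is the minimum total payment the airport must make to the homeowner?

Efficient level: marginal profit ≥ marginal noise damage through level 2, so k* = 2.
With the homeowner holding the right, the airport must at least compensate total damage at k*: 153 + 224 = 377.

377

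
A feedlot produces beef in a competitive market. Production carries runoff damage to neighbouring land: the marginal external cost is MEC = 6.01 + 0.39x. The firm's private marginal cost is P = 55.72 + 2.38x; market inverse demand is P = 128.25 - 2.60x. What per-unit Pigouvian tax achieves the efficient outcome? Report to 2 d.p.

Social marginal cost = private MC + MEC = 61.73 + 2.77x.
Set SMC = demand: 61.73 + 2.77x = 128.25 - 2.60x → x* = 12.3873.
The Pigouvian tax equals MEC at x*: 6.01 + 0.39×12.3873 = 10.8410.

tax = 10.84 per unit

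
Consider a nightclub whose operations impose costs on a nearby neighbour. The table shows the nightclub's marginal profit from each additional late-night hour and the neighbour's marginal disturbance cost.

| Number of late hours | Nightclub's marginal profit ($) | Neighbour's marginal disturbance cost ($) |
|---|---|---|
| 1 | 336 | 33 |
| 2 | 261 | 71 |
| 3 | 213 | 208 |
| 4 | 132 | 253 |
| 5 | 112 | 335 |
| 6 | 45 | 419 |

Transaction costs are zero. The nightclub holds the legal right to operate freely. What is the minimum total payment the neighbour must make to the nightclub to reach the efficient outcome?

Left alone the nightclub would choose level 6 (marginal profit stays positive).
Efficient level: k* = 3 (marginal profit ≥ marginal disturbance cost through 3).
The neighbour must at least cover the nightclub's forgone profit from cutting 6→3: 132 + 112 + 45 = 289.

$289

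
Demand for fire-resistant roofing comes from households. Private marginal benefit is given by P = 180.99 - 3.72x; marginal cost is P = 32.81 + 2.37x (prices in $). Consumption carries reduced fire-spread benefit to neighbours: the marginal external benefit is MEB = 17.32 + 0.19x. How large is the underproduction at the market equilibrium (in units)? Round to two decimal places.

Market equilibrium (private): 32.81 + 2.37x = 180.99 - 3.72x → x_m = 24.3317.
Social marginal benefit = demand + MEB = 198.31 - 3.53x.
Set SMB = MC: 198.31 - 3.53x = 32.81 + 2.37x → x* = 28.0508.
Gap = |24.3317 − 28.0508| = 3.7191.

3.72 units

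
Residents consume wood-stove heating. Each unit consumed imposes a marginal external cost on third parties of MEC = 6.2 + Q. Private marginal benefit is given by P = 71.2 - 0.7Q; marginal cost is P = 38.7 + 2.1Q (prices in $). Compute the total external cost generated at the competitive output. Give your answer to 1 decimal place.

Market equilibrium (private): 38.7 + 2.1Q = 71.2 - 0.7Q → Q_m = 11.6071.
Total external cost = ∫₀^{Q_m} (6.2 + 1.0Q) dQ = 6.2×11.6071 + ½×1.0×11.6071² = 139.3264.

$139.3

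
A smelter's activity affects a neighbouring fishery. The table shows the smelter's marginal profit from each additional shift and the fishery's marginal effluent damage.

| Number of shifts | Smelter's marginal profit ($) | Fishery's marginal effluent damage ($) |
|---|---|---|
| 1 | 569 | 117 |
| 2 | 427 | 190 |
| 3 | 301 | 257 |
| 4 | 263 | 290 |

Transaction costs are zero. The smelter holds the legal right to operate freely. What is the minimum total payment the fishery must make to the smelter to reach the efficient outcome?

$263

Left alone the smelter would choose level 4 (marginal profit stays positive).
Efficient level: k* = 3 (marginal profit ≥ marginal effluent damage through 3).
The fishery must at least cover the smelter's forgone profit from cutting 4→3: 263 = 263.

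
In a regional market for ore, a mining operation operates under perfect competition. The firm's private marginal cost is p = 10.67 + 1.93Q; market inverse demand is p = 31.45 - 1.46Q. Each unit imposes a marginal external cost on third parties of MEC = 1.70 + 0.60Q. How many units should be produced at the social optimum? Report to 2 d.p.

Social marginal cost = private MC + MEC = 12.37 + 2.53Q.
Set SMC = demand: 12.37 + 2.53Q = 31.45 - 1.46Q → Q* = 4.7820.

Q* = 4.78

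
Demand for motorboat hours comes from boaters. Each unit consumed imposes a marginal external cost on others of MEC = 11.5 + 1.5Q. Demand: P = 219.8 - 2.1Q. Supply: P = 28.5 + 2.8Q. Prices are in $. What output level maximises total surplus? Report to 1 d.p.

Social marginal benefit = demand − MEC = 208.3 - 3.6Q.
Set SMB = MC: 208.3 - 3.6Q = 28.5 + 2.8Q → Q* = 28.0938.

Q* = 28.1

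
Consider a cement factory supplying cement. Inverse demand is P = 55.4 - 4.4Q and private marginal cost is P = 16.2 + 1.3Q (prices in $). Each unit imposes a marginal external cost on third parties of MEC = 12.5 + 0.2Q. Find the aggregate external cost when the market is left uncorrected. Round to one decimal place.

Market equilibrium (private): 16.2 + 1.3Q = 55.4 - 4.4Q → Q_m = 6.8772.
Total external cost = ∫₀^{Q_m} (12.5 + 0.2Q) dQ = 12.5×6.8772 + ½×0.2×6.8772² = 90.6946.

$90.7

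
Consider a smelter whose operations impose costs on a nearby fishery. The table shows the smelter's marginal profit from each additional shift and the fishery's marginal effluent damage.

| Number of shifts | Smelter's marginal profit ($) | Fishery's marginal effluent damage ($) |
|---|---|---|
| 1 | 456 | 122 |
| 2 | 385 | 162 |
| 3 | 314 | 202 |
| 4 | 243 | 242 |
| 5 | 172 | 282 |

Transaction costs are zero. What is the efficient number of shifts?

4

Bargaining reaches the level where marginal profit last exceeds marginal effluent damage.
That holds through level 4 (243 ≥ 242) but not at 5 (172 < 282).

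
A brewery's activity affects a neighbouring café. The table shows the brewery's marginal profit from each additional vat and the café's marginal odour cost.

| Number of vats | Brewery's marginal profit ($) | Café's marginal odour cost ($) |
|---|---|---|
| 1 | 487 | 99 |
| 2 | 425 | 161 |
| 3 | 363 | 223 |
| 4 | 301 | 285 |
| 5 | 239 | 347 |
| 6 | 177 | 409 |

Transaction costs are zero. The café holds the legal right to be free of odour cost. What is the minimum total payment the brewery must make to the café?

$768

Efficient level: marginal profit ≥ marginal odour cost through level 4, so k* = 4.
With the café holding the right, the brewery must at least compensate total damage at k*: 99 + 161 + 223 + 285 = 768.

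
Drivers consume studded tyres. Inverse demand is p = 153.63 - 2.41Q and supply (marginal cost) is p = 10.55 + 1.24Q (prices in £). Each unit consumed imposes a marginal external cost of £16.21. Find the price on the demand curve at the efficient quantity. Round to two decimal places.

P = £69.86

Social marginal benefit = demand − MEC = 137.42 - 2.41Q.
Set SMB = MC: 137.42 - 2.41Q = 10.55 + 1.24Q → Q* = 34.7589.
Consumer price on the demand curve at Q*: 153.63 − 2.41×34.7589 = 69.8611.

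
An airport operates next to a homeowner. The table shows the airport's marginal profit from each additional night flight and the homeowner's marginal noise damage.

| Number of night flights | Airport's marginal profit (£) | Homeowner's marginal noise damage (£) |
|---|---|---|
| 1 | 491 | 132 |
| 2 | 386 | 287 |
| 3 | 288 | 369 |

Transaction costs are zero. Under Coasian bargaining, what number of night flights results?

2

Bargaining reaches the level where marginal profit last exceeds marginal noise damage.
That holds through level 2 (386 ≥ 287) but not at 3 (288 < 369).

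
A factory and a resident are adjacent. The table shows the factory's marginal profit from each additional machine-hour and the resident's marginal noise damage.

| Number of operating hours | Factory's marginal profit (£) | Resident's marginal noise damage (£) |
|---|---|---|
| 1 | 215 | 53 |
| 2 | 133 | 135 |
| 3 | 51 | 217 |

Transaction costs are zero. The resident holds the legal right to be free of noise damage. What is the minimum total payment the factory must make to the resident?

Efficient level: marginal profit ≥ marginal noise damage through level 1, so k* = 1.
With the resident holding the right, the factory must at least compensate total damage at k*: 53 = 53.

£53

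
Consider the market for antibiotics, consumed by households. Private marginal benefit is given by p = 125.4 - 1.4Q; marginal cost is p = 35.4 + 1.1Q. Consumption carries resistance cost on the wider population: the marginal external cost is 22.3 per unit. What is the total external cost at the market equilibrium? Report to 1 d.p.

Market equilibrium (private): 35.4 + 1.1Q = 125.4 - 1.4Q → Q_m = 36.0000.
Total external cost = MEC × Q_m = 22.3 × 36.0000 = 802.8000.

802.8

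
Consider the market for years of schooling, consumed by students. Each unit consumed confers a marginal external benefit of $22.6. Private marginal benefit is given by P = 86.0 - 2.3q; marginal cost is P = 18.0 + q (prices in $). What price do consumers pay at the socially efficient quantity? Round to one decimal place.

Social marginal benefit = demand + MEB = 108.6 - 2.3q.
Set SMB = MC: 108.6 - 2.3q = 18.0 + q → q* = 27.4545.
Consumer price on the demand curve at q*: 86.0 − 2.3×27.4545 = 22.8547.

P = $22.9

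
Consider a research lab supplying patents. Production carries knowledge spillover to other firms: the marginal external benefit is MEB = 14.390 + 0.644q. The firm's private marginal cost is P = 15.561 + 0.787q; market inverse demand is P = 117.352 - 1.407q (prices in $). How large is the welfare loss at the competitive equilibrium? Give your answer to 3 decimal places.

DWL = $632.161

Market equilibrium (private): 15.561 + 0.787q = 117.352 - 1.407q → q_m = 46.3952.
Social marginal cost = private MC − MEB = 1.171 + 0.143q.
Set SMC = demand: 1.171 + 0.143q = 117.352 - 1.407q → q* = 74.9555.
The welfare-loss triangle has base |q_m − q*| and height MEB(q_m) (the vertical gap between SMC and demand is zero at q* and MEB at q_m).
DWL = ½ × 28.5603 × 44.2685 = 632.1608.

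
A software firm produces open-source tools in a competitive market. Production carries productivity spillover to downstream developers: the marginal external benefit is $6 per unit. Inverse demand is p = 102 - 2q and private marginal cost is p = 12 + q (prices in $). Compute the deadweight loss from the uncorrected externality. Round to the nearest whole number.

Market equilibrium (private): 12 + q = 102 - 2q → q_m = 30.0000.
Social marginal cost = private MC − MEB = 6 + q.
Set SMC = demand: 6 + q = 102 - 2q → q* = 32.0000.
The welfare-loss triangle has base |q_m − q*| and height MEB(q_m) (the vertical gap between SMC and demand is zero at q* and MEB at q_m).
DWL = ½ × 2.0000 × 6.0000 = 6.0000.

DWL = $6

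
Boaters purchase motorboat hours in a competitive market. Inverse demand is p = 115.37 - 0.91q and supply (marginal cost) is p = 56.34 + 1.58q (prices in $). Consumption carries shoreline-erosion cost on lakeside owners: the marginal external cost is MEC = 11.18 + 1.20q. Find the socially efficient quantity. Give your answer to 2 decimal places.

q* = 12.97

Social marginal benefit = demand − MEC = 104.19 - 2.11q.
Set SMB = MC: 104.19 - 2.11q = 56.34 + 1.58q → q* = 12.9675.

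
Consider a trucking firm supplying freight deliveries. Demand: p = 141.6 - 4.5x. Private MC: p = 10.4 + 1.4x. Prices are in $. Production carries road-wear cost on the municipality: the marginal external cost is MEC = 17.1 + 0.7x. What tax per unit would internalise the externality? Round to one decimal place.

tax = $29.2 per unit

Social marginal cost = private MC + MEC = 27.5 + 2.1x.
Set SMC = demand: 27.5 + 2.1x = 141.6 - 4.5x → x* = 17.2879.
The Pigouvian tax equals MEC at x*: 17.1 + 0.7×17.2879 = 29.2015.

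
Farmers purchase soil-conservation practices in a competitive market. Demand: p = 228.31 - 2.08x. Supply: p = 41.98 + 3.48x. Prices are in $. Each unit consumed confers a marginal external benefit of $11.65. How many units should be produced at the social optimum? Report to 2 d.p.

x* = 35.61

Social marginal benefit = demand + MEB = 239.96 - 2.08x.
Set SMB = MC: 239.96 - 2.08x = 41.98 + 3.48x → x* = 35.6079.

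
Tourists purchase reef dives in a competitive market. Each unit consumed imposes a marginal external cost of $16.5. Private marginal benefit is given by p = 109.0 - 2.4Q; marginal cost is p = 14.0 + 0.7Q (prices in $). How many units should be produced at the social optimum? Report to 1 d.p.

Social marginal benefit = demand − MEC = 92.5 - 2.4Q.
Set SMB = MC: 92.5 - 2.4Q = 14.0 + 0.7Q → Q* = 25.3226.

Q* = 25.3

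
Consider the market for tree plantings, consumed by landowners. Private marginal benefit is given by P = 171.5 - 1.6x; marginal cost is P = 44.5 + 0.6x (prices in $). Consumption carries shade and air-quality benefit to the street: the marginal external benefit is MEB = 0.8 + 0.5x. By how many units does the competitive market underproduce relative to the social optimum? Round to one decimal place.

17.4 units

Market equilibrium (private): 44.5 + 0.6x = 171.5 - 1.6x → x_m = 57.7273.
Social marginal benefit = demand + MEB = 172.3 - 1.1x.
Set SMB = MC: 172.3 - 1.1x = 44.5 + 0.6x → x* = 75.1765.
Gap = |57.7273 − 75.1765| = 17.4492.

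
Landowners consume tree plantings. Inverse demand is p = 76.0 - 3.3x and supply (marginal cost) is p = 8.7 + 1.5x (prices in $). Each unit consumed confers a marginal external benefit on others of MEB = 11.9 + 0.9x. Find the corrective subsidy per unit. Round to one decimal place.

Social marginal benefit = demand + MEB = 87.9 - 2.4x.
Set SMB = MC: 87.9 - 2.4x = 8.7 + 1.5x → x* = 20.3077.
The Pigouvian subsidy equals MEB at x*: 11.9 + 0.9×20.3077 = 30.1769.

subsidy = $30.2 per unit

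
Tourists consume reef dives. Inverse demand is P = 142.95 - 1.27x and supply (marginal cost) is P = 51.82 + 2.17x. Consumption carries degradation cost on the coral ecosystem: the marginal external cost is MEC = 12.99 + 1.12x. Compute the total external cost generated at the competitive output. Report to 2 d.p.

737.12

Market equilibrium (private): 51.82 + 2.17x = 142.95 - 1.27x → x_m = 26.4913.
Total external cost = ∫₀^{x_m} (12.99 + 1.12x) dx = 12.99×26.4913 + ½×1.12×26.4913² = 737.1238.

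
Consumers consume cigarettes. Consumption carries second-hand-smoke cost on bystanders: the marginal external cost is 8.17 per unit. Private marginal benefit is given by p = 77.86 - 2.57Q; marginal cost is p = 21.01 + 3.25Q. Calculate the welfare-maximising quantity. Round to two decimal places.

Q* = 8.36

Social marginal benefit = demand − MEC = 69.69 - 2.57Q.
Set SMB = MC: 69.69 - 2.57Q = 21.01 + 3.25Q → Q* = 8.3643.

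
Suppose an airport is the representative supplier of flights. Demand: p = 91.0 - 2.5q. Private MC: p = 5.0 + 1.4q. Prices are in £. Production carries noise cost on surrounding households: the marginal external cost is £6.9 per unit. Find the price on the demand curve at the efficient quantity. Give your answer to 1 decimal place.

P = £40.3

Social marginal cost = private MC + MEC = 11.9 + 1.4q.
Set SMC = demand: 11.9 + 1.4q = 91.0 - 2.5q → q* = 20.2821.
Consumer price on the demand curve at q*: 91.0 − 2.5×20.2821 = 40.2948.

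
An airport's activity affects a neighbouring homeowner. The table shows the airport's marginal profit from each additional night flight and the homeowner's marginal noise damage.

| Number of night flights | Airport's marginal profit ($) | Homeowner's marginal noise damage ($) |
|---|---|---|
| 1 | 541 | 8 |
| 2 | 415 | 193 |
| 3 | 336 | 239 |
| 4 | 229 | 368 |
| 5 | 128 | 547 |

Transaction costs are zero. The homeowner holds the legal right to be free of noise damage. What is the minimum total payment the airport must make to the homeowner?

$440

Efficient level: marginal profit ≥ marginal noise damage through level 3, so k* = 3.
With the homeowner holding the right, the airport must at least compensate total damage at k*: 8 + 193 + 239 = 440.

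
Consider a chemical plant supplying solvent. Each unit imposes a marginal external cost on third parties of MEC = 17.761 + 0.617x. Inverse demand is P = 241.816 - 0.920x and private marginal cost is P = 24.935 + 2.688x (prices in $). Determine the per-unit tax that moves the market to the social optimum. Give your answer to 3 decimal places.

Social marginal cost = private MC + MEC = 42.696 + 3.305x.
Set SMC = demand: 42.696 + 3.305x = 241.816 - 0.920x → x* = 47.1290.
The Pigouvian tax equals MEC at x*: 17.761 + 0.617×47.1290 = 46.8396.

tax = $46.840 per unit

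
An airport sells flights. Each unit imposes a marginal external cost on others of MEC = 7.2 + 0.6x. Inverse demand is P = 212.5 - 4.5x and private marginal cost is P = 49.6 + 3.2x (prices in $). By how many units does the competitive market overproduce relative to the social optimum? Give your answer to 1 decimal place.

2.4 units

Market equilibrium (private): 49.6 + 3.2x = 212.5 - 4.5x → x_m = 21.1558.
Social marginal cost = private MC + MEC = 56.8 + 3.8x.
Set SMC = demand: 56.8 + 3.8x = 212.5 - 4.5x → x* = 18.7590.
Gap = |21.1558 − 18.7590| = 2.3968.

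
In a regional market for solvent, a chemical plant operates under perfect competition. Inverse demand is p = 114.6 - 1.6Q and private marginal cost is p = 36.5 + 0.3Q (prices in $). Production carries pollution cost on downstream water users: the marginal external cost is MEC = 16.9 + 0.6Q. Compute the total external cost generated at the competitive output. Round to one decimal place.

Market equilibrium (private): 36.5 + 0.3Q = 114.6 - 1.6Q → Q_m = 41.1053.
Total external cost = ∫₀^{Q_m} (16.9 + 0.6Q) dQ = 16.9×41.1053 + ½×0.6×41.1053² = 1201.5733.

$1201.6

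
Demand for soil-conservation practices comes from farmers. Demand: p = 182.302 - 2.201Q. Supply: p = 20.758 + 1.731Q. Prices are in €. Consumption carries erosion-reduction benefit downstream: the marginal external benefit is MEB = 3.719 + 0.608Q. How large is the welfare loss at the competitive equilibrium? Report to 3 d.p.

Market equilibrium (private): 20.758 + 1.731Q = 182.302 - 2.201Q → Q_m = 41.0844.
Social marginal benefit = demand + MEB = 186.021 - 1.593Q.
Set SMB = MC: 186.021 - 1.593Q = 20.758 + 1.731Q → Q* = 49.7181.
Height of the DWL triangle at Q_m is SMB(Q_m) − MC(Q_m) = MEB(Q_m) = 28.6983.
DWL = ½ × 8.6337 × 28.6983 = 123.8863.

DWL = €123.886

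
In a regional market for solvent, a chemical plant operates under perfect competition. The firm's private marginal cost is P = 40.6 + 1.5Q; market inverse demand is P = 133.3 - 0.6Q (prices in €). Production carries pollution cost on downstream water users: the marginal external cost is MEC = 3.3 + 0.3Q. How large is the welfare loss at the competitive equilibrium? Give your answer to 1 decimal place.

DWL = €57.0

Market equilibrium (private): 40.6 + 1.5Q = 133.3 - 0.6Q → Q_m = 44.1429.
Social marginal cost = private MC + MEC = 43.9 + 1.8Q.
Set SMC = demand: 43.9 + 1.8Q = 133.3 - 0.6Q → Q* = 37.2500.
Height of the DWL triangle at Q_m is SMC(Q_m) − demand(Q_m) = MEC(Q_m) = 16.5429.
DWL = ½ × 6.8929 × 16.5429 = 57.0143.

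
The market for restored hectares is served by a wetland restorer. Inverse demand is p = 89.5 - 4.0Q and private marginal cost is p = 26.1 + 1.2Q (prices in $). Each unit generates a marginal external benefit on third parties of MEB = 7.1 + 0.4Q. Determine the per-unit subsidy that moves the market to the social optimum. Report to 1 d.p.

subsidy = $13.0 per unit

Social marginal cost = private MC − MEB = 19.0 + 0.8Q.
Set SMC = demand: 19.0 + 0.8Q = 89.5 - 4.0Q → Q* = 14.6875.
The Pigouvian subsidy equals MEB at Q*: 7.1 + 0.4×14.6875 = 12.9750.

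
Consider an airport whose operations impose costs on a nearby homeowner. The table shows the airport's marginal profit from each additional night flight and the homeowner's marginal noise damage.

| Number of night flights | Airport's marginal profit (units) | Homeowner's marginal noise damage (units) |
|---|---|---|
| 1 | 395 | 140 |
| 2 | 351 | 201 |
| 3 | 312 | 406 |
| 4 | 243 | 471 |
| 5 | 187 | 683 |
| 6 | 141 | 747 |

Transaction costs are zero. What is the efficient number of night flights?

Bargaining reaches the level where marginal profit last exceeds marginal noise damage.
That holds through level 2 (351 ≥ 201) but not at 3 (312 < 406).

2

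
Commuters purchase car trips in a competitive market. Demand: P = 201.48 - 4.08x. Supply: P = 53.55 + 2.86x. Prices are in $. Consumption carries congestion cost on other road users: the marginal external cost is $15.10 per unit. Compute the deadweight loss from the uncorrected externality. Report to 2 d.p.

DWL = $16.43

Market equilibrium (private): 53.55 + 2.86x = 201.48 - 4.08x → x_m = 21.3156.
Social marginal benefit = demand − MEC = 186.38 - 4.08x.
Set SMB = MC: 186.38 - 4.08x = 53.55 + 2.86x → x* = 19.1398.
The loss is the area between SMB and MC from x* to x_m; with linear curves that's a triangle of height MEC(x_m).
DWL = ½ × 2.1758 × 15.1000 = 16.4273.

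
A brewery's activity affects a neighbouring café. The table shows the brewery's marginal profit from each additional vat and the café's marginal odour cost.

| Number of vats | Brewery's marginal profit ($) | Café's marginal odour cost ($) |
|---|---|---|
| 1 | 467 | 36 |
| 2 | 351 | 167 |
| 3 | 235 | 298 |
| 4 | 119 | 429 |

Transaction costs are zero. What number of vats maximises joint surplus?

2

Bargaining reaches the level where marginal profit last exceeds marginal odour cost.
That holds through level 2 (351 ≥ 167) but not at 3 (235 < 298).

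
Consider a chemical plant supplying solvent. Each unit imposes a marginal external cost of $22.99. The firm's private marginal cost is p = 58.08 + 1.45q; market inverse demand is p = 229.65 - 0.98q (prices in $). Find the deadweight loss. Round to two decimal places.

DWL = $108.75

Market equilibrium (private): 58.08 + 1.45q = 229.65 - 0.98q → q_m = 70.6049.
Social marginal cost = private MC + MEC = 81.07 + 1.45q.
Set SMC = demand: 81.07 + 1.45q = 229.65 - 0.98q → q* = 61.1440.
The loss is the area between SMC and demand from q* to q_m; with linear curves that's a triangle of height MEC(q_m).
DWL = ½ × 9.4609 × 22.9900 = 108.7530.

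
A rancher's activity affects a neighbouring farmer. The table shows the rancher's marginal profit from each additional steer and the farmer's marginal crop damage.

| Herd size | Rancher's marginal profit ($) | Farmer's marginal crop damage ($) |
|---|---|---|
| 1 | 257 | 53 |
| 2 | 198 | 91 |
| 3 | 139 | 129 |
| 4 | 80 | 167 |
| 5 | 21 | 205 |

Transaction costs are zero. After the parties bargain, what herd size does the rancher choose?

Bargaining reaches the level where marginal profit last exceeds marginal crop damage.
That holds through level 3 (139 ≥ 129) but not at 4 (80 < 167).

3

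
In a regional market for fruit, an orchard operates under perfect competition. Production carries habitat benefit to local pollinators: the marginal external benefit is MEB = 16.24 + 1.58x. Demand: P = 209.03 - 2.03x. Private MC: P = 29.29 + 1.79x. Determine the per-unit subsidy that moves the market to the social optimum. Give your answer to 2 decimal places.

subsidy = 154.48 per unit

Social marginal cost = private MC − MEB = 13.05 + 0.21x.
Set SMC = demand: 13.05 + 0.21x = 209.03 - 2.03x → x* = 87.4911.
The Pigouvian subsidy equals MEB at x*: 16.24 + 1.58×87.4911 = 154.4759.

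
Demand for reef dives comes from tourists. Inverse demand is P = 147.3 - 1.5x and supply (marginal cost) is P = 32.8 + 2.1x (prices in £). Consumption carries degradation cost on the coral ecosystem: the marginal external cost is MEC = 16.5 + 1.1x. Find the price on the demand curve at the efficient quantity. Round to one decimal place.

Social marginal benefit = demand − MEC = 130.8 - 2.6x.
Set SMB = MC: 130.8 - 2.6x = 32.8 + 2.1x → x* = 20.8511.
Consumer price on the demand curve at x*: 147.3 − 1.5×20.8511 = 116.0234.

P = £116.0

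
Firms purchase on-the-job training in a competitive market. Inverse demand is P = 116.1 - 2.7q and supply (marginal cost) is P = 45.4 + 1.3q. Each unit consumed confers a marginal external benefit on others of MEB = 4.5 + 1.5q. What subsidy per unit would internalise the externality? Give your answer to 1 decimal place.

Social marginal benefit = demand + MEB = 120.6 - 1.2q.
Set SMB = MC: 120.6 - 1.2q = 45.4 + 1.3q → q* = 30.0800.
The Pigouvian subsidy equals MEB at q*: 4.5 + 1.5×30.0800 = 49.6200.

subsidy = 49.6 per unit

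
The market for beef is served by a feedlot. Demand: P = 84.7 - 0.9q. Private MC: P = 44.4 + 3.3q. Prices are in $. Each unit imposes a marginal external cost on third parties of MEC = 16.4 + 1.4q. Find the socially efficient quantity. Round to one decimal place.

q* = 4.3

Social marginal cost = private MC + MEC = 60.8 + 4.7q.
Set SMC = demand: 60.8 + 4.7q = 84.7 - 0.9q → q* = 4.2679.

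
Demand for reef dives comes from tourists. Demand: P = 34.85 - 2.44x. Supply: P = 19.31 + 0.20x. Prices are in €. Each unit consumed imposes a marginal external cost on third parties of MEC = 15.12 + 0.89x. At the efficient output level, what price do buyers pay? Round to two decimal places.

P = €34.56

Social marginal benefit = demand − MEC = 19.73 - 3.33x.
Set SMB = MC: 19.73 - 3.33x = 19.31 + 0.20x → x* = 0.1190.
Consumer price on the demand curve at x*: 34.85 − 2.44×0.1190 = 34.5596.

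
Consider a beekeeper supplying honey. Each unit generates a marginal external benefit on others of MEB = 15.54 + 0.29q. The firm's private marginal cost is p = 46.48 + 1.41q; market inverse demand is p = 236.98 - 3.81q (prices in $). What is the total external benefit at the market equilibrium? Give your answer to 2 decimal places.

$760.24

Market equilibrium (private): 46.48 + 1.41q = 236.98 - 3.81q → q_m = 36.4943.
Total external benefit = ∫₀^{q_m} (15.54 + 0.29q) dq = 15.54×36.4943 + ½×0.29×36.4943² = 760.2373.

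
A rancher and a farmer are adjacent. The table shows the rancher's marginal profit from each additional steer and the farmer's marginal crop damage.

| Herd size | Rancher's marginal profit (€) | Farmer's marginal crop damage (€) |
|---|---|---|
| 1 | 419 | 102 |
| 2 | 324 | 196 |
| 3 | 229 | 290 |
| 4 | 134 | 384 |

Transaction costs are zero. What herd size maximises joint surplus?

Bargaining reaches the level where marginal profit last exceeds marginal crop damage.
That holds through level 2 (324 ≥ 196) but not at 3 (229 < 290).

2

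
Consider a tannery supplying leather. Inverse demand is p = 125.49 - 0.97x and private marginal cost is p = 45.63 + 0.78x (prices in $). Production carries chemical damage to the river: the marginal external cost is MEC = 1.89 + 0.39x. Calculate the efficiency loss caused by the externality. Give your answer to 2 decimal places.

DWL = $90.56

Market equilibrium (private): 45.63 + 0.78x = 125.49 - 0.97x → x_m = 45.6343.
Social marginal cost = private MC + MEC = 47.52 + 1.17x.
Set SMC = demand: 47.52 + 1.17x = 125.49 - 0.97x → x* = 36.4346.
Height of the DWL triangle at x_m is SMC(x_m) − demand(x_m) = MEC(x_m) = 19.6874.
DWL = ½ × 9.1997 × 19.6874 = 90.5591.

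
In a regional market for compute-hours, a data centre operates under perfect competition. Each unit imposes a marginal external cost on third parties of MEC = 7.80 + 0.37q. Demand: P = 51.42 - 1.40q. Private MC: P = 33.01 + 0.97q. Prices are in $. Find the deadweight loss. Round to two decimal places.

Market equilibrium (private): 33.01 + 0.97q = 51.42 - 1.40q → q_m = 7.7679.
Social marginal cost = private MC + MEC = 40.81 + 1.34q.
Set SMC = demand: 40.81 + 1.34q = 51.42 - 1.40q → q* = 3.8723.
The welfare-loss triangle has base |q_m − q*| and height MEC(q_m) (the vertical gap between SMC and demand is zero at q* and MEC at q_m).
DWL = ½ × 3.8956 × 10.6741 = 20.7910.

DWL = $20.79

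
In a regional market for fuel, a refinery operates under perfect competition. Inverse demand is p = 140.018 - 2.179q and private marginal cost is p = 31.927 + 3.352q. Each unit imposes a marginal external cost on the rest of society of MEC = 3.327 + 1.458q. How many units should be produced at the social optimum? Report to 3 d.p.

Social marginal cost = private MC + MEC = 35.254 + 4.810q.
Set SMC = demand: 35.254 + 4.810q = 140.018 - 2.179q → q* = 14.9898.

q* = 14.990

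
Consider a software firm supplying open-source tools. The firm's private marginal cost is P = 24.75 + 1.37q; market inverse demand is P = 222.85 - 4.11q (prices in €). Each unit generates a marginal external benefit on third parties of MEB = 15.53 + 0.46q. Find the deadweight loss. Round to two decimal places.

DWL = €103.01

Market equilibrium (private): 24.75 + 1.37q = 222.85 - 4.11q → q_m = 36.1496.
Social marginal cost = private MC − MEB = 9.22 + 0.91q.
Set SMC = demand: 9.22 + 0.91q = 222.85 - 4.11q → q* = 42.5558.
The loss is the area between SMC and demand from q* to q_m; with linear curves that's a triangle of height MEB(q_m).
DWL = ½ × 6.4062 × 32.1588 = 103.0079.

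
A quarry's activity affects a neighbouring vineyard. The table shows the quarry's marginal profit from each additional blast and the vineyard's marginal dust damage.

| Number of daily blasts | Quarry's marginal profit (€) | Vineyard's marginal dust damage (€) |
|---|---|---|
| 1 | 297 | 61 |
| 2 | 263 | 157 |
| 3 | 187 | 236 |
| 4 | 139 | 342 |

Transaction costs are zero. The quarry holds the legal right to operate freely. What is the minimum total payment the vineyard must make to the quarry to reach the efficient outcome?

Left alone the quarry would choose level 4 (marginal profit stays positive).
Efficient level: k* = 2 (marginal profit ≥ marginal dust damage through 2).
The vineyard must at least cover the quarry's forgone profit from cutting 4→2: 187 + 139 = 326.

€326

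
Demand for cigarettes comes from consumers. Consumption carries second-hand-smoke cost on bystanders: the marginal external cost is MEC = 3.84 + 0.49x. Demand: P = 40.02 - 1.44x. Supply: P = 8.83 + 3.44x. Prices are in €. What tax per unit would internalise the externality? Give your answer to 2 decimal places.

Social marginal benefit = demand − MEC = 36.18 - 1.93x.
Set SMB = MC: 36.18 - 1.93x = 8.83 + 3.44x → x* = 5.0931.
The Pigouvian tax equals MEC at x*: 3.84 + 0.49×5.0931 = 6.3356.

tax = €6.34 per unit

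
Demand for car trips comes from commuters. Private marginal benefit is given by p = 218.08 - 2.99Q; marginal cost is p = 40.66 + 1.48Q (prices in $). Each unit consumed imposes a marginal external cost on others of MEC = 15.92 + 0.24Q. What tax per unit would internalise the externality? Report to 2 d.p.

tax = $24.15 per unit

Social marginal benefit = demand − MEC = 202.16 - 3.23Q.
Set SMB = MC: 202.16 - 3.23Q = 40.66 + 1.48Q → Q* = 34.2887.
The Pigouvian tax equals MEC at Q*: 15.92 + 0.24×34.2887 = 24.1493.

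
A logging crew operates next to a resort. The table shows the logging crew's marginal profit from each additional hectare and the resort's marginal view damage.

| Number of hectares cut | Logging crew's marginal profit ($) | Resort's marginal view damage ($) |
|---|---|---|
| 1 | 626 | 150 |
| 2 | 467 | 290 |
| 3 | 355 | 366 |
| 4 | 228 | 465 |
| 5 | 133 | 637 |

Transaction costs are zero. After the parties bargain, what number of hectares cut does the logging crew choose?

2

Bargaining reaches the level where marginal profit last exceeds marginal view damage.
That holds through level 2 (467 ≥ 290) but not at 3 (355 < 366).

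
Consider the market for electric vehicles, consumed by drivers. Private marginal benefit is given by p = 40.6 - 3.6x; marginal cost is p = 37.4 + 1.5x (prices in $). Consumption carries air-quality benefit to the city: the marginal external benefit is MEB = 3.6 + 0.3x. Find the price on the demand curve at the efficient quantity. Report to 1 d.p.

P = $35.5

Social marginal benefit = demand + MEB = 44.2 - 3.3x.
Set SMB = MC: 44.2 - 3.3x = 37.4 + 1.5x → x* = 1.4167.
Consumer price on the demand curve at x*: 40.6 − 3.6×1.4167 = 35.4999.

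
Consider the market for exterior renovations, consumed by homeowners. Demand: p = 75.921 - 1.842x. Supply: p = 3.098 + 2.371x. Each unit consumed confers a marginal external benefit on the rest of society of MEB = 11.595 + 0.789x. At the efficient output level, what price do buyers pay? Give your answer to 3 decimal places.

P = 30.507

Social marginal benefit = demand + MEB = 87.516 - 1.053x.
Set SMB = MC: 87.516 - 1.053x = 3.098 + 2.371x → x* = 24.6548.
Consumer price on the demand curve at x*: 75.921 − 1.842×24.6548 = 30.5069.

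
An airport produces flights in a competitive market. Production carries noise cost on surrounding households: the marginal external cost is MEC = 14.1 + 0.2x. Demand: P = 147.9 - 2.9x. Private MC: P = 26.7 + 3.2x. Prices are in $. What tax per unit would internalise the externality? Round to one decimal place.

Social marginal cost = private MC + MEC = 40.8 + 3.4x.
Set SMC = demand: 40.8 + 3.4x = 147.9 - 2.9x → x* = 17.0000.
The Pigouvian tax equals MEC at x*: 14.1 + 0.2×17.0000 = 17.5000.

tax = $17.5 per unit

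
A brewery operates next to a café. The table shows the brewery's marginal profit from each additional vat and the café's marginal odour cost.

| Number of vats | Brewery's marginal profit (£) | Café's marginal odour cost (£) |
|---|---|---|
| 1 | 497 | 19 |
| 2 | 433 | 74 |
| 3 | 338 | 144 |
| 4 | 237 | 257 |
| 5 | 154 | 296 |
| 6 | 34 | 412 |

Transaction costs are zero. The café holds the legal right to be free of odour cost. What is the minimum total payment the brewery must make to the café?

Efficient level: marginal profit ≥ marginal odour cost through level 3, so k* = 3.
With the café holding the right, the brewery must at least compensate total damage at k*: 19 + 74 + 144 = 237.

£237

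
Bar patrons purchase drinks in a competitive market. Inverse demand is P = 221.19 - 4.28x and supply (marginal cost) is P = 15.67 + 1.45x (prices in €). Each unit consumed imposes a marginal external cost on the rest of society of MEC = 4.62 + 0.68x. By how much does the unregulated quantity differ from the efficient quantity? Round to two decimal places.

4.53 units

Market equilibrium (private): 15.67 + 1.45x = 221.19 - 4.28x → x_m = 35.8674.
Social marginal benefit = demand − MEC = 216.57 - 4.96x.
Set SMB = MC: 216.57 - 4.96x = 15.67 + 1.45x → x* = 31.3417.
Gap = |35.8674 − 31.3417| = 4.5257.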